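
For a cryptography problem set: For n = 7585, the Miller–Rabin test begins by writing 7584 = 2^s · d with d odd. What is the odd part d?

Halving: 7584 → 3792 → 1896 → 948 → 474 → 237; 237 is odd.
So 7584 = 2^5 · 237.

237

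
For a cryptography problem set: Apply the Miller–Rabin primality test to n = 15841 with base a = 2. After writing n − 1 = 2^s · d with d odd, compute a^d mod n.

1

n − 1 = 15840 = 2^5 · 495, so s = 5 and d = 495.
Repeated squaring mod 15841: 2^1 ≡ 2, 2^2 ≡ 4, 2^4 ≡ 16, 2^8 ≡ 256, 2^16 ≡ 2172, 2^32 ≡ 12807, 2^64 ≡ 1535, 2^128 ≡ 11757, 2^256 ≡ 14324.
495 = 256 + 128 + 64 + 32 + 8 + 4 + 2 + 1, so 2^495 ≡ 14324·11757·1535·12807·256·16·4·2 ≡ 1 (mod 15841).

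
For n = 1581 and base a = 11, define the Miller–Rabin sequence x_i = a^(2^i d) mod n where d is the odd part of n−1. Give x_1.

n − 1 = 1580 = 2^2 · 395, so s = 2 and d = 395.
Repeated squaring mod 1581: 11^1 ≡ 11, 11^2 ≡ 121, 11^4 ≡ 412, 11^8 ≡ 577, 11^16 ≡ 919, 11^32 ≡ 307, 11^64 ≡ 970, 11^128 ≡ 205, 11^256 ≡ 919.
395 = 256 + 128 + 8 + 2 + 1, so 11^395 ≡ 919·205·577·121·11 ≡ 998 (mod 1581).
x_0 = 998.
x_1 = 998^2 mod 1581 = 1555.

1555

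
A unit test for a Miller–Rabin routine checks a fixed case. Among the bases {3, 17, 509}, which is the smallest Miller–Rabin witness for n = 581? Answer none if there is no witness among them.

3

n − 1 = 580 = 2^2 · 145, so s = 2 and d = 145.
Base 3: x_0 = 3^145 mod 581 = 542. x_0 is neither 1 nor 580, so continue squaring. x_1 = 542^2 mod 581 = 359. Reached i = s−1 = 1 without hitting −1: 3 is a Miller–Rabin witness and 581 is composite.
Base 17: x_0 = 17^145 mod 581 = 87. x_0 is neither 1 nor 580, so continue squaring. x_1 = 87^2 mod 581 = 16. Reached i = s−1 = 1 without hitting −1: 17 is a Miller–Rabin witness and 581 is composite.
Base 509: x_0 = 509^145 mod 581 = 236. x_0 is neither 1 nor 580, so continue squaring. x_1 = 236^2 mod 581 = 501. Reached i = s−1 = 1 without hitting −1: 509 is a Miller–Rabin witness and 581 is composite.
The smallest witness among the given bases is 3.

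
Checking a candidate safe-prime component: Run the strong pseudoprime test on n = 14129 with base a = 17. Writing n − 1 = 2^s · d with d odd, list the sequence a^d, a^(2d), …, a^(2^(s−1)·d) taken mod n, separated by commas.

3848, 14041, 7744, 6060

n − 1 = 14128 = 2^4 · 883, so s = 4 and d = 883.
x_0 = 17^883 mod 14129 = 3848.
x_1 = 3848^2 mod 14129 = 14041.
x_2 = 14041^2 mod 14129 = 7744.
x_3 = 7744^2 mod 14129 = 6060.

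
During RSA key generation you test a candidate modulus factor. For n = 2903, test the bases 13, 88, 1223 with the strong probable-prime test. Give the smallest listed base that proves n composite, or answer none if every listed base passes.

n − 1 = 2902 = 2^1 · 1451, so s = 1 and d = 1451.
Base 13: x_0 = 13^1451 mod 2903 = 1. x_0 = 1, so 13 is not a witness.
Base 88: x_0 = 88^1451 mod 2903 = 1. x_0 = 1, so 88 is not a witness.
Base 1223: x_0 = 1223^1451 mod 2903 = 1. x_0 = 1, so 1223 is not a witness.
No listed base is a witness for 2903.

none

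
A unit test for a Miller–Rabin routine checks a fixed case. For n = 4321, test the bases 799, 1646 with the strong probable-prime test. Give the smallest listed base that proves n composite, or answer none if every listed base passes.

799

n − 1 = 4320 = 2^5 · 135, so s = 5 and d = 135.
Base 799: x_0 = 799^135 mod 4321 = 1155. x_0 is neither 1 nor 4320, so continue squaring. x_1 = 1155^2 mod 4321 = 3157. x_2 = 3157^2 mod 4321 = 2423. x_3 = 2423^2 mod 4321 = 3011. x_4 = 3011^2 mod 4321 = 663. Reached i = s−1 = 4 without hitting −1: 799 is a Miller–Rabin witness and 4321 is composite.
Base 1646: x_0 = 1646^135 mod 4321 = 4156. x_0 is neither 1 nor 4320, so continue squaring. x_1 = 4156^2 mod 4321 = 1299. x_2 = 1299^2 mod 4321 = 2211. x_3 = 2211^2 mod 4321 = 1470. x_4 = 1470^2 mod 4321 = 400. Reached i = s−1 = 4 without hitting −1: 1646 is a Miller–Rabin witness and 4321 is composite.
The smallest witness among the given bases is 799.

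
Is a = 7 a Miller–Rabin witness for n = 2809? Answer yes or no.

n − 1 = 2808 = 2^3 · 351, so s = 3 and d = 351.
Repeated squaring mod 2809: 7^1 ≡ 7, 7^2 ≡ 49, 7^4 ≡ 2401, 7^8 ≡ 733, 7^16 ≡ 770, 7^32 ≡ 201, 7^64 ≡ 1075, 7^128 ≡ 1126, 7^256 ≡ 1017.
351 = 256 + 64 + 16 + 8 + 4 + 2 + 1, so 7^351 ≡ 1017·1075·770·733·2401·49·7 ≡ 2437 (mod 2809).
x_0 = 7^351 mod 2809 = 2437.
x_0 is neither 1 nor 2808, so continue squaring.
x_1 = 2437^2 mod 2809 = 743.
x_2 = 743^2 mod 2809 = 1485.
Reached i = s−1 = 2 without hitting −1: 7 is a Miller–Rabin witness and 2809 is composite.

yes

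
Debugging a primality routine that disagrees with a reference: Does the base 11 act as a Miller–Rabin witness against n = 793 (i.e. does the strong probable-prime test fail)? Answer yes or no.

no

n − 1 = 792 = 2^3 · 99, so s = 3 and d = 99.
Repeated squaring mod 793: 11^1 ≡ 11, 11^2 ≡ 121, 11^4 ≡ 367, 11^8 ≡ 672, 11^16 ≡ 367, 11^32 ≡ 672, 11^64 ≡ 367.
99 = 64 + 32 + 2 + 1, so 11^99 ≡ 367·672·121·11 ≡ 538 (mod 793).
x_0 = 11^99 mod 793 = 538.
x_0 is neither 1 nor 792, so continue squaring.
x_1 = 538^2 mod 793 = 792.
x_1 ≡ −1, so 11 is not a witness.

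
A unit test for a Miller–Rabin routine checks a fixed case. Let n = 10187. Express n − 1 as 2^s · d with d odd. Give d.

5093

Halving: 10186 → 5093; 5093 is odd.
So 10186 = 2^1 · 5093.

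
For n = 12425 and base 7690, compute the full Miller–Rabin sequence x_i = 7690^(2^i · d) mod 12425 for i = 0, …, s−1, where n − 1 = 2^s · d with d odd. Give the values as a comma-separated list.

n − 1 = 12424 = 2^3 · 1553, so s = 3 and d = 1553.
x_0 = 7690^1553 mod 12425 = 4825.
x_1 = 4825^2 mod 12425 = 8600.
x_2 = 8600^2 mod 12425 = 6400.

4825, 8600, 6400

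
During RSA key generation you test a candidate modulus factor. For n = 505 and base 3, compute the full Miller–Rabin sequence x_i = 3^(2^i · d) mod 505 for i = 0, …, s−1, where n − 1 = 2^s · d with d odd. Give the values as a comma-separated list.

n − 1 = 504 = 2^3 · 63, so s = 3 and d = 63.
x_0 = 3^63 mod 505 = 467.
x_1 = 467^2 mod 505 = 434.
x_2 = 434^2 mod 505 = 496.

467, 434, 496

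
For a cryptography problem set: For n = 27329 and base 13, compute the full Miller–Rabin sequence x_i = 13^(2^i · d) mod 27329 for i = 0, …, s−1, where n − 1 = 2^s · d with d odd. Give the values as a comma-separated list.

25792, 12075, 5410, 26070, 27328, 1

n − 1 = 27328 = 2^6 · 427, so s = 6 and d = 427.
x_0 = 13^427 mod 27329 = 25792.
x_1 = 25792^2 mod 27329 = 12075.
x_2 = 12075^2 mod 27329 = 5410.
x_3 = 5410^2 mod 27329 = 26070.
x_4 = 26070^2 mod 27329 = 27328.
x_5 = 27328^2 mod 27329 = 1.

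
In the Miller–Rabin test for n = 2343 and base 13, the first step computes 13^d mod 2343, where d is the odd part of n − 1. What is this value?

n − 1 = 2342 = 2^1 · 1171, so s = 1 and d = 1171.
By repeated squaring, 13^1171 ≡ 1597 (mod 2343).

1597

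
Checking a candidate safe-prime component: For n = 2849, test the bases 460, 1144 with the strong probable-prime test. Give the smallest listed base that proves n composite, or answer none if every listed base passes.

460

n − 1 = 2848 = 2^5 · 89, so s = 5 and d = 89.
Base 460: x_0 = 460^89 mod 2849 = 192. x_0 is neither 1 nor 2848, so continue squaring. x_1 = 192^2 mod 2849 = 2676. x_2 = 2676^2 mod 2849 = 1439. x_3 = 1439^2 mod 2849 = 2347. x_4 = 2347^2 mod 2849 = 1292. Reached i = s−1 = 4 without hitting −1: 460 is a Miller–Rabin witness and 2849 is composite.
Base 1144: x_0 = 1144^89 mod 2849 = 2343. x_0 is neither 1 nor 2848, so continue squaring. x_1 = 2343^2 mod 2849 = 2475. x_2 = 2475^2 mod 2849 = 275. x_3 = 275^2 mod 2849 = 1551. x_4 = 1551^2 mod 2849 = 1045. Reached i = s−1 = 4 without hitting −1: 1144 is a Miller–Rabin witness and 2849 is composite.
The smallest witness among the given bases is 460.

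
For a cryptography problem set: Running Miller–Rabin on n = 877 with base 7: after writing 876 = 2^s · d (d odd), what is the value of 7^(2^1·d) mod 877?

1

n − 1 = 876 = 2^2 · 219, so s = 2 and d = 219.
x_0 = 7^219 mod 877 = 1.
x_1 = 1^2 mod 877 = 1.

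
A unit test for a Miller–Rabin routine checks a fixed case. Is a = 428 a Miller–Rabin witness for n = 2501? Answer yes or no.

no

n − 1 = 2500 = 2^2 · 625, so s = 2 and d = 625.
Repeated squaring mod 2501: 428^1 ≡ 428, 428^2 ≡ 611, 428^4 ≡ 672, 428^8 ≡ 1404, 428^16 ≡ 428, 428^32 ≡ 611, 428^64 ≡ 672, 428^128 ≡ 1404, 428^256 ≡ 428, 428^512 ≡ 611.
625 = 512 + 64 + 32 + 16 + 1, so 428^625 ≡ 611·672·611·428·428 ≡ 1 (mod 2501).
x_0 = 428^625 mod 2501 = 1.
x_0 = 1, so 428 is not a witness.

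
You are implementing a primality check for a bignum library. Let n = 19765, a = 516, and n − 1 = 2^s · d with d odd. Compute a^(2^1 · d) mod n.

19511

n − 1 = 19764 = 2^2 · 4941, so s = 2 and d = 4941.
x_0 = 516^4941 mod 19765 = 6441.
x_1 = 6441^2 mod 19765 = 19511.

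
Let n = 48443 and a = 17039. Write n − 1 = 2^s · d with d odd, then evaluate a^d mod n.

8311

n − 1 = 48442 = 2^1 · 24221, so s = 1 and d = 24221.
Repeated squaring mod 48443: 17039^1 ≡ 17039, 17039^2 ≡ 8622, 17039^4 ≡ 27322, 17039^8 ≡ 33497, 17039^16 ≡ 12243, 17039^32 ≡ 8407, 17039^64 ≡ 47755, 17039^128 ≡ 37357, 17039^256 ≡ 47948, 17039^512 ≡ 2810, 17039^1024 ≡ 48334, 17039^2048 ≡ 11881, 17039^4096 ≡ 43702, 17039^8192 ≡ 47972, 17039^16384 ≡ 28069.
24221 = 16384 + 4096 + 2048 + 1024 + 512 + 128 + 16 + 8 + 4 + 1, so 17039^24221 ≡ 28069·43702·11881·48334·2810·37357·12243·33497·27322·17039 ≡ 8311 (mod 48443).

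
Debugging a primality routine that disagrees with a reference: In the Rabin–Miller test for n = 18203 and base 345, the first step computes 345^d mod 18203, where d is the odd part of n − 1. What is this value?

3934

n − 1 = 18202 = 2^1 · 9101, so s = 1 and d = 9101.
345^9101 mod 18203 = 3934.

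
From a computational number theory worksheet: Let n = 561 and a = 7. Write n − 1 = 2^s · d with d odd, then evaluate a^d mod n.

n − 1 = 560 = 2^4 · 35, so s = 4 and d = 35.
7^35 mod 561 = 241.

241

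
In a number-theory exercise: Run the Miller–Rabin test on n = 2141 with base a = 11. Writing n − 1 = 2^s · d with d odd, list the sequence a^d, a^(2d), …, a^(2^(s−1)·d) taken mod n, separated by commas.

n − 1 = 2140 = 2^2 · 535, so s = 2 and d = 535.
x_0 = 11^535 mod 2141 = 1722.
x_1 = 1722^2 mod 2141 = 2140.

1722, 2140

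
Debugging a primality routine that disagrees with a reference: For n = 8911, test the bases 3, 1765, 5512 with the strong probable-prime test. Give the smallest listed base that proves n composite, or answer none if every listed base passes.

n − 1 = 8910 = 2^1 · 4455, so s = 1 and d = 4455.
Base 3: x_0 = 3^4455 mod 8911 = 8910. x_0 = 8910 ≡ −1, so 3 is not a witness.
Base 1765: x_0 = 1765^4455 mod 8911 = 1. x_0 = 1, so 1765 is not a witness.
Base 5512: x_0 = 5512^4455 mod 8911 = 8910. x_0 = 8910 ≡ −1, so 5512 is not a witness.
No listed base is a witness for 8911.

none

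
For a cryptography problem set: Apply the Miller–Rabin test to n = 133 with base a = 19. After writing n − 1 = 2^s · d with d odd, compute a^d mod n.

76

n − 1 = 132 = 2^2 · 33, so s = 2 and d = 33.
19^33 mod 133 = 76.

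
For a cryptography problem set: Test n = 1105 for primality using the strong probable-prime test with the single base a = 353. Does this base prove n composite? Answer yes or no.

n − 1 = 1104 = 2^4 · 69, so s = 4 and d = 69.
x_0 = 353^69 mod 1105 = 863.
x_0 is neither 1 nor 1104, so continue squaring.
x_1 = 863^2 mod 1105 = 1104.
x_1 ≡ −1, so 353 is not a witness.

no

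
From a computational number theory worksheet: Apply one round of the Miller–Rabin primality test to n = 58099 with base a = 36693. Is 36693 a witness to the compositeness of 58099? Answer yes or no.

no

n − 1 = 58098 = 2^1 · 29049, so s = 1 and d = 29049.
x_0 = 36693^29049 mod 58099 = 58098.
x_0 = 58098 ≡ −1, so 36693 is not a witness.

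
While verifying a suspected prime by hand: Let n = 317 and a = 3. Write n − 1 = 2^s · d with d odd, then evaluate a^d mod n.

n − 1 = 316 = 2^2 · 79, so s = 2 and d = 79.
3^79 mod 317 = 203.

203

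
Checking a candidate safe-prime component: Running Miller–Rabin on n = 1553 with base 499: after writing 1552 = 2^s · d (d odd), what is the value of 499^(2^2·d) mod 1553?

1

n − 1 = 1552 = 2^4 · 97, so s = 4 and d = 97.
x_0 = 499^97 mod 1553 = 1.
x_1 = 1^2 mod 1553 = 1.
x_2 = 1^2 mod 1553 = 1.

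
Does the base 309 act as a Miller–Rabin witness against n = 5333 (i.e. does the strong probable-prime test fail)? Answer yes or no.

n − 1 = 5332 = 2^2 · 1333, so s = 2 and d = 1333.
x_0 = 309^1333 mod 5333 = 1.
x_0 = 1, so 309 is not a witness.

no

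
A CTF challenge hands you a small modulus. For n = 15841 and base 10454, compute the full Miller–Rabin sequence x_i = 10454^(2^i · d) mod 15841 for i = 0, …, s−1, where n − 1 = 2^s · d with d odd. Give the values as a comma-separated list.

n − 1 = 15840 = 2^5 · 495, so s = 5 and d = 495.
x_0 = 10454^495 mod 15841 = 4682.
x_1 = 4682^2 mod 15841 = 13021.
x_2 = 13021^2 mod 15841 = 218.
x_3 = 218^2 mod 15841 = 1.
x_4 = 1^2 mod 15841 = 1.

4682, 13021, 218, 1, 1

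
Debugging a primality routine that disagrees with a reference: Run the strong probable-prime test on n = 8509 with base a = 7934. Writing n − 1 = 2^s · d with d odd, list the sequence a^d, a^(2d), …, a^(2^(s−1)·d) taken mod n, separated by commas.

n − 1 = 8508 = 2^2 · 2127, so s = 2 and d = 2127.
x_0 = 7934^2127 mod 8509 = 3073.
x_1 = 3073^2 mod 8509 = 6848.

3073, 6848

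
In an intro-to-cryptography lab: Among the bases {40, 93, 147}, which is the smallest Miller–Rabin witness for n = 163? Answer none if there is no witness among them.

none

n − 1 = 162 = 2^1 · 81, so s = 1 and d = 81.
Base 40: x_0 = 40^81 mod 163 = 1. x_0 = 1, so 40 is not a witness.
Base 93: x_0 = 93^81 mod 163 = 1. x_0 = 1, so 93 is not a witness.
Base 147: x_0 = 147^81 mod 163 = 162. x_0 = 162 ≡ −1, so 147 is not a witness.
No listed base is a witness for 163.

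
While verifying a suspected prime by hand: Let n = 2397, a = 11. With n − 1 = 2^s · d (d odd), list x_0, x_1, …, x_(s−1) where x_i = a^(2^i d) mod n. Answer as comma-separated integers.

1703, 2236

n − 1 = 2396 = 2^2 · 599, so s = 2 and d = 599.
x_0 = 11^599 mod 2397 = 1703.
x_1 = 1703^2 mod 2397 = 2236.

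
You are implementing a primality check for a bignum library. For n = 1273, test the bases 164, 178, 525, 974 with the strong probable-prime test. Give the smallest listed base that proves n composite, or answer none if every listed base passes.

178

n − 1 = 1272 = 2^3 · 159, so s = 3 and d = 159.
Base 164: x_0 = 164^159 mod 1273 = 1272. x_0 = 1272 ≡ −1, so 164 is not a witness.
Base 178: x_0 = 178^159 mod 1273 = 913. x_0 is neither 1 nor 1272, so continue squaring. x_1 = 913^2 mod 1273 = 1027. x_2 = 1027^2 mod 1273 = 685. Reached i = s−1 = 2 without hitting −1: 178 is a Miller–Rabin witness and 1273 is composite.
Base 525: x_0 = 525^159 mod 1273 = 493. x_0 is neither 1 nor 1272, so continue squaring. x_1 = 493^2 mod 1273 = 1179. x_2 = 1179^2 mod 1273 = 1198. Reached i = s−1 = 2 without hitting −1: 525 is a Miller–Rabin witness and 1273 is composite.
Base 974: x_0 = 974^159 mod 1273 = 330. x_0 is neither 1 nor 1272, so continue squaring. x_1 = 330^2 mod 1273 = 695. x_2 = 695^2 mod 1273 = 558. Reached i = s−1 = 2 without hitting −1: 974 is a Miller–Rabin witness and 1273 is composite.
The smallest witness among the given bases is 178.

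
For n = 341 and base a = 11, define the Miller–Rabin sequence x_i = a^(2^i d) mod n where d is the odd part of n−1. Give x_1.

n − 1 = 340 = 2^2 · 85, so s = 2 and d = 85.
Repeated squaring mod 341: 11^1 ≡ 11, 11^2 ≡ 121, 11^4 ≡ 319, 11^8 ≡ 143, 11^16 ≡ 330, 11^32 ≡ 121, 11^64 ≡ 319.
85 = 64 + 16 + 4 + 1, so 11^85 ≡ 319·330·319·11 ≡ 88 (mod 341).
x_0 = 88.
x_1 = 88^2 mod 341 = 242.

242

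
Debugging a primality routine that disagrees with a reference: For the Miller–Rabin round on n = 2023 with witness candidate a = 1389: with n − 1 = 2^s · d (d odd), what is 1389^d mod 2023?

419

n − 1 = 2022 = 2^1 · 1011, so s = 1 and d = 1011.
Repeated squaring mod 2023: 1389^1 ≡ 1389, 1389^2 ≡ 1402, 1389^4 ≡ 1271, 1389^8 ≡ 1087, 1389^16 ≡ 137, 1389^32 ≡ 562, 1389^64 ≡ 256, 1389^128 ≡ 800, 1389^256 ≡ 732, 1389^512 ≡ 1752.
1011 = 512 + 256 + 128 + 64 + 32 + 16 + 2 + 1, so 1389^1011 ≡ 1752·732·800·256·562·137·1402·1389 ≡ 419 (mod 2023).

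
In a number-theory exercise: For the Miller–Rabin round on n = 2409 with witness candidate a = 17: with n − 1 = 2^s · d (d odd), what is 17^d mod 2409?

n − 1 = 2408 = 2^3 · 301, so s = 3 and d = 301.
17^301 mod 2409 = 1370.

1370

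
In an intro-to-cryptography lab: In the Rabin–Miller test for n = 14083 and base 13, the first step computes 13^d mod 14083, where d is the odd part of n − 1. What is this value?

n − 1 = 14082 = 2^1 · 7041, so s = 1 and d = 7041.
13^7041 mod 14083 = 1.

1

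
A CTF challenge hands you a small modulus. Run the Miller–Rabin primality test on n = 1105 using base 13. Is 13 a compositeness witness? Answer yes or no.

n − 1 = 1104 = 2^4 · 69, so s = 4 and d = 69.
Repeated squaring mod 1105: 13^1 ≡ 13, 13^2 ≡ 169, 13^4 ≡ 936, 13^8 ≡ 936, 13^16 ≡ 936, 13^32 ≡ 936, 13^64 ≡ 936.
69 = 64 + 4 + 1, so 13^69 ≡ 936·936·13 ≡ 13 (mod 1105).
x_0 = 13^69 mod 1105 = 13.
x_0 is neither 1 nor 1104, so continue squaring.
x_1 = 13^2 mod 1105 = 169.
x_2 = 169^2 mod 1105 = 936.
x_3 = 936^2 mod 1105 = 936.
Reached i = s−1 = 3 without hitting −1: 13 is a Miller–Rabin witness and 1105 is composite.

yes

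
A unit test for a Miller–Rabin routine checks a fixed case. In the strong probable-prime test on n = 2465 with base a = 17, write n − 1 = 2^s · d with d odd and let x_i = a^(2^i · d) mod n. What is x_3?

2176

n − 1 = 2464 = 2^5 · 77, so s = 5 and d = 77.
x_0 = 17^77 mod 2465 = 17.
x_1 = 17^2 mod 2465 = 289.
x_2 = 289^2 mod 2465 = 2176.
x_3 = 2176^2 mod 2465 = 2176.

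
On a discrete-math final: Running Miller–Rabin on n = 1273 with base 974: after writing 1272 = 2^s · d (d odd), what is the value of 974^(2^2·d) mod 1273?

n − 1 = 1272 = 2^3 · 159, so s = 3 and d = 159.
x_0 = 974^159 mod 1273 = 330.
x_1 = 330^2 mod 1273 = 695.
x_2 = 695^2 mod 1273 = 558.

558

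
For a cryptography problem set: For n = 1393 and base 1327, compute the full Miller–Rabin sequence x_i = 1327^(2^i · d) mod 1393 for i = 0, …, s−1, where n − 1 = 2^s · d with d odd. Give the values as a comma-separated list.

n − 1 = 1392 = 2^4 · 87, so s = 4 and d = 87.
x_0 = 1327^87 mod 1393 = 1282.
x_1 = 1282^2 mod 1393 = 1177.
x_2 = 1177^2 mod 1393 = 687.
x_3 = 687^2 mod 1393 = 1135.

1282, 1177, 687, 1135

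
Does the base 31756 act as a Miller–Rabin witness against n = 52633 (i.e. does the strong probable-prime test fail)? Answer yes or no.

no

n − 1 = 52632 = 2^3 · 6579, so s = 3 and d = 6579.
x_0 = 31756^6579 mod 52633 = 1.
x_0 = 1, so 31756 is not a witness.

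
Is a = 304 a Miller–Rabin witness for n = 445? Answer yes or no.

n − 1 = 444 = 2^2 · 111, so s = 2 and d = 111.
x_0 = 304^111 mod 445 = 344.
x_0 is neither 1 nor 444, so continue squaring.
x_1 = 344^2 mod 445 = 411.
Reached i = s−1 = 1 without hitting −1: 304 is a Miller–Rabin witness and 445 is composite.

yes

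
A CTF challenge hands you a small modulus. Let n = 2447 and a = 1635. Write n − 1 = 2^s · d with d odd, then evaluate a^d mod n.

n − 1 = 2446 = 2^1 · 1223, so s = 1 and d = 1223.
1635^1223 mod 2447 = 2446.

2446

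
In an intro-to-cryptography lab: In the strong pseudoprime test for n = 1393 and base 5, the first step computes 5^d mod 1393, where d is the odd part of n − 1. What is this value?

1056

n − 1 = 1392 = 2^4 · 87, so s = 4 and d = 87.
5^87 mod 1393 = 1056.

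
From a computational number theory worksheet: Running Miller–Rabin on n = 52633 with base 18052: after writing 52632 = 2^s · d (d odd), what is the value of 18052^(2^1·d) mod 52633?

n − 1 = 52632 = 2^3 · 6579, so s = 3 and d = 6579.
x_0 = 18052^6579 mod 52633 = 720.
x_1 = 720^2 mod 52633 = 44703.

44703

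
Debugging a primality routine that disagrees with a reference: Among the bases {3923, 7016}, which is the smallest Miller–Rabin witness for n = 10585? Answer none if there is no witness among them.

7016

n − 1 = 10584 = 2^3 · 1323, so s = 3 and d = 1323.
Base 3923: x_0 = 3923^1323 mod 10585 = 6397. x_0 is neither 1 nor 10584, so continue squaring. x_1 = 6397^2 mod 10585 = 10584. x_1 ≡ −1, so 3923 is not a witness.
Base 7016: x_0 = 7016^1323 mod 10585 = 6571. x_0 is neither 1 nor 10584, so continue squaring. x_1 = 6571^2 mod 10585 = 1826. x_2 = 1826^2 mod 10585 = 1. x_2 = 1 but x_1 ≠ ±1, a nontrivial square root of 1 — 7016 is a witness and 10585 is composite.
The smallest witness among the given bases is 7016.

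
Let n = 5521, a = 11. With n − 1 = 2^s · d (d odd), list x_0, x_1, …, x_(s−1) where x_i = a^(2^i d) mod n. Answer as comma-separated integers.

1860, 3454, 4756, 5520

n − 1 = 5520 = 2^4 · 345, so s = 4 and d = 345.
x_0 = 11^345 mod 5521 = 1860.
x_1 = 1860^2 mod 5521 = 3454.
x_2 = 3454^2 mod 5521 = 4756.
x_3 = 4756^2 mod 5521 = 5520.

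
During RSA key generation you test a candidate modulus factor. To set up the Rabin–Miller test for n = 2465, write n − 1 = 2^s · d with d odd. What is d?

77

Halving: 2464 → 1232 → 616 → 308 → 154 → 77; 77 is odd.
So 2464 = 2^5 · 77.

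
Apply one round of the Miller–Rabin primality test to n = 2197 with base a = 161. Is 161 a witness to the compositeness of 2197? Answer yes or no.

n − 1 = 2196 = 2^2 · 549, so s = 2 and d = 549.
Repeated squaring mod 2197: 161^1 ≡ 161, 161^2 ≡ 1754, 161^4 ≡ 716, 161^8 ≡ 755, 161^16 ≡ 1002, 161^32 ≡ 2172, 161^64 ≡ 625, 161^128 ≡ 1756, 161^256 ≡ 1145, 161^512 ≡ 1613.
549 = 512 + 32 + 4 + 1, so 161^549 ≡ 1613·2172·716·161 ≡ 174 (mod 2197).
x_0 = 161^549 mod 2197 = 174.
x_0 is neither 1 nor 2196, so continue squaring.
x_1 = 174^2 mod 2197 = 1715.
Reached i = s−1 = 1 without hitting −1: 161 is a Miller–Rabin witness and 2197 is composite.

yes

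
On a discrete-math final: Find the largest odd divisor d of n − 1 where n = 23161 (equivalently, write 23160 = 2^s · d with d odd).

Halving: 23160 → 11580 → 5790 → 2895; 2895 is odd.
So 23160 = 2^3 · 2895.

2895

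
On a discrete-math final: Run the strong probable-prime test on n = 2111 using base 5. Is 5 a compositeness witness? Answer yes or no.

no

n − 1 = 2110 = 2^1 · 1055, so s = 1 and d = 1055.
Repeated squaring mod 2111: 5^1 ≡ 5, 5^2 ≡ 25, 5^4 ≡ 625, 5^8 ≡ 90, 5^16 ≡ 1767, 5^32 ≡ 120, 5^64 ≡ 1734, 5^128 ≡ 692, 5^256 ≡ 1778, 5^512 ≡ 1117, 5^1024 ≡ 88.
1055 = 1024 + 16 + 8 + 4 + 2 + 1, so 5^1055 ≡ 88·1767·90·625·25·5 ≡ 1 (mod 2111).
x_0 = 5^1055 mod 2111 = 1.
x_0 = 1, so 5 is not a witness.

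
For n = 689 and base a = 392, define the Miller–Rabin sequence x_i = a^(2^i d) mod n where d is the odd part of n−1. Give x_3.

n − 1 = 688 = 2^4 · 43, so s = 4 and d = 43.
Repeated squaring mod 689: 392^1 ≡ 392, 392^2 ≡ 17, 392^4 ≡ 289, 392^8 ≡ 152, 392^16 ≡ 367, 392^32 ≡ 334.
43 = 32 + 8 + 2 + 1, so 392^43 ≡ 334·152·17·392 ≡ 349 (mod 689).
x_0 = 349.
x_1 = 349^2 mod 689 = 537.
x_2 = 537^2 mod 689 = 367.
x_3 = 367^2 mod 689 = 334.

334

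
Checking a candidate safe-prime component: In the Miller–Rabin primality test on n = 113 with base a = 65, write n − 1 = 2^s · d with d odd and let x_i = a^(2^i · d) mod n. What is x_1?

18

n − 1 = 112 = 2^4 · 7, so s = 4 and d = 7.
x_0 = 65^7 mod 113 = 73.
x_1 = 73^2 mod 113 = 18.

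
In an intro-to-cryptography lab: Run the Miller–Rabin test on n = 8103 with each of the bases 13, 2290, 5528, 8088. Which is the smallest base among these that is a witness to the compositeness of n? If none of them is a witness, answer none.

13

n − 1 = 8102 = 2^1 · 4051, so s = 1 and d = 4051.
Base 13: x_0 = 13^4051 mod 8103 = 7387. x_0 ∉ {1, 8102} and s = 1, so 13 is a Miller–Rabin witness and 8103 is composite.
Base 2290: x_0 = 2290^4051 mod 8103 = 6397. x_0 ∉ {1, 8102} and s = 1, so 2290 is a Miller–Rabin witness and 8103 is composite.
Base 5528: x_0 = 5528^4051 mod 8103 = 7052. x_0 ∉ {1, 8102} and s = 1, so 5528 is a Miller–Rabin witness and 8103 is composite.
Base 8088: x_0 = 8088^4051 mod 8103 = 4566. x_0 ∉ {1, 8102} and s = 1, so 8088 is a Miller–Rabin witness and 8103 is composite.
The smallest witness among the given bases is 13.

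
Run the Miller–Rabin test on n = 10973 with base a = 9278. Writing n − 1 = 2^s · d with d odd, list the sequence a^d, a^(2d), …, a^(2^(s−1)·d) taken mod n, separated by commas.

n − 1 = 10972 = 2^2 · 2743, so s = 2 and d = 2743.
x_0 = 9278^2743 mod 10973 = 5039.
x_1 = 5039^2 mod 10973 = 10972.

5039, 10972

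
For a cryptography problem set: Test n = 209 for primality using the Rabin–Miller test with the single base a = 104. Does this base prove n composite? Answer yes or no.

yes

n − 1 = 208 = 2^4 · 13, so s = 4 and d = 13.
By repeated squaring, 104^13 ≡ 158 (mod 209).
x_0 = 104^13 mod 209 = 158.
x_0 is neither 1 nor 208, so continue squaring.
x_1 = 158^2 mod 209 = 93.
x_2 = 93^2 mod 209 = 80.
x_3 = 80^2 mod 209 = 130.
Reached i = s−1 = 3 without hitting −1: 104 is a Miller–Rabin witness and 209 is composite.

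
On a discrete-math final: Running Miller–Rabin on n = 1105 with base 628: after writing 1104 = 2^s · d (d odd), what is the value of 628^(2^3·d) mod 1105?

1

n − 1 = 1104 = 2^4 · 69, so s = 4 and d = 69.
x_0 = 628^69 mod 1105 = 883.
x_1 = 883^2 mod 1105 = 664.
x_2 = 664^2 mod 1105 = 1.
x_3 = 1^2 mod 1105 = 1.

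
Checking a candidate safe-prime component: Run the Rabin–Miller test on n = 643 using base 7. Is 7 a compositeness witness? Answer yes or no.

no

n − 1 = 642 = 2^1 · 321, so s = 1 and d = 321.
x_0 = 7^321 mod 643 = 1.
x_0 = 1, so 7 is not a witness.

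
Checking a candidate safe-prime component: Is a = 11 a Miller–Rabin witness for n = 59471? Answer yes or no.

n − 1 = 59470 = 2^1 · 29735, so s = 1 and d = 29735.
x_0 = 11^29735 mod 59471 = 59470.
x_0 = 59470 ≡ −1, so 11 is not a witness.

no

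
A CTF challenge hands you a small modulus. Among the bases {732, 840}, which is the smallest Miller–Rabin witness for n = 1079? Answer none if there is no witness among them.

n − 1 = 1078 = 2^1 · 539, so s = 1 and d = 539.
Base 732: x_0 = 732^539 mod 1079 = 452. x_0 ∉ {1, 1078} and s = 1, so 732 is a Miller–Rabin witness and 1079 is composite.
Base 840: x_0 = 840^539 mod 1079 = 265. x_0 ∉ {1, 1078} and s = 1, so 840 is a Miller–Rabin witness and 1079 is composite.
The smallest witness among the given bases is 732.

732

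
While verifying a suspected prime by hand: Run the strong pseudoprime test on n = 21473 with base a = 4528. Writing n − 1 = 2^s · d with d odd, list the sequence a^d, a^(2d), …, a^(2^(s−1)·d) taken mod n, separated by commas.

4148, 6031, 19172, 12243, 9509

n − 1 = 21472 = 2^5 · 671, so s = 5 and d = 671.
x_0 = 4528^671 mod 21473 = 4148.
x_1 = 4148^2 mod 21473 = 6031.
x_2 = 6031^2 mod 21473 = 19172.
x_3 = 19172^2 mod 21473 = 12243.
x_4 = 12243^2 mod 21473 = 9509.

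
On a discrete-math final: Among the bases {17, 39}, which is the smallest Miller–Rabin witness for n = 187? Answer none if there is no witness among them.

n − 1 = 186 = 2^1 · 93, so s = 1 and d = 93.
Base 17: x_0 = 17^93 mod 187 = 51. x_0 ∉ {1, 186} and s = 1, so 17 is a Miller–Rabin witness and 187 is composite.
Base 39: x_0 = 39^93 mod 187 = 139. x_0 ∉ {1, 186} and s = 1, so 39 is a Miller–Rabin witness and 187 is composite.
The smallest witness among the given bases is 17.

17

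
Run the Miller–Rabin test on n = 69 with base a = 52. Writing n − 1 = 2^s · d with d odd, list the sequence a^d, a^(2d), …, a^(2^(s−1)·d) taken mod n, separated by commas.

58, 52

n − 1 = 68 = 2^2 · 17, so s = 2 and d = 17.
x_0 = 52^17 mod 69 = 58.
x_1 = 58^2 mod 69 = 52.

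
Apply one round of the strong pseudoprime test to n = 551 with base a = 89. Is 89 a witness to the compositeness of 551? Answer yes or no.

n − 1 = 550 = 2^1 · 275, so s = 1 and d = 275.
By repeated squaring, 89^275 ≡ 242 (mod 551).
x_0 = 89^275 mod 551 = 242.
x_0 ∉ {1, 550} and s = 1, so 89 is a Miller–Rabin witness and 551 is composite.

yes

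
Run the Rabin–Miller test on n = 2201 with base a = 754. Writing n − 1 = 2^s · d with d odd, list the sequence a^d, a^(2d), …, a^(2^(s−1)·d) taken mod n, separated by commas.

n − 1 = 2200 = 2^3 · 275, so s = 3 and d = 275.
x_0 = 754^275 mod 2201 = 1885.
x_1 = 1885^2 mod 2201 = 811.
x_2 = 811^2 mod 2201 = 1823.

1885, 811, 1823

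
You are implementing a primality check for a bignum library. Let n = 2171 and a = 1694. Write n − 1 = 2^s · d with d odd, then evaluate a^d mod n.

868

n − 1 = 2170 = 2^1 · 1085, so s = 1 and d = 1085.
1694^1085 mod 2171 = 868.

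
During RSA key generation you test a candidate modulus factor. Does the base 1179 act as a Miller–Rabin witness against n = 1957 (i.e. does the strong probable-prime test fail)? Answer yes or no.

no

n − 1 = 1956 = 2^2 · 489, so s = 2 and d = 489.
By repeated squaring, 1179^489 ≡ 1 (mod 1957).
x_0 = 1179^489 mod 1957 = 1.
x_0 = 1, so 1179 is not a witness.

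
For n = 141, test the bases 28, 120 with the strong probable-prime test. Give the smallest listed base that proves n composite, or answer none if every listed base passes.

n − 1 = 140 = 2^2 · 35, so s = 2 and d = 35.
Base 28: x_0 = 28^35 mod 141 = 34. x_0 is neither 1 nor 140, so continue squaring. x_1 = 34^2 mod 141 = 28. Reached i = s−1 = 1 without hitting −1: 28 is a Miller–Rabin witness and 141 is composite.
Base 120: x_0 = 120^35 mod 141 = 78. x_0 is neither 1 nor 140, so continue squaring. x_1 = 78^2 mod 141 = 21. Reached i = s−1 = 1 without hitting −1: 120 is a Miller–Rabin witness and 141 is composite.
The smallest witness among the given bases is 28.

28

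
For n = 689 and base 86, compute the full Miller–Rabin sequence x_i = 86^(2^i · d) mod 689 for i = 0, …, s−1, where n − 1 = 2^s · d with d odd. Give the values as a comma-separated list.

n − 1 = 688 = 2^4 · 43, so s = 4 and d = 43.
x_0 = 86^43 mod 689 = 161.
x_1 = 161^2 mod 689 = 428.
x_2 = 428^2 mod 689 = 599.
x_3 = 599^2 mod 689 = 521.

161, 428, 599, 521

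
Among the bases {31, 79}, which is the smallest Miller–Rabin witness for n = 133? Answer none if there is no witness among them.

79

n − 1 = 132 = 2^2 · 33, so s = 2 and d = 33.
Base 31: x_0 = 31^33 mod 133 = 132. x_0 = 132 ≡ −1, so 31 is not a witness.
Base 79: x_0 = 79^33 mod 133 = 50. x_0 is neither 1 nor 132, so continue squaring. x_1 = 50^2 mod 133 = 106. Reached i = s−1 = 1 without hitting −1: 79 is a Miller–Rabin witness and 133 is composite.
The smallest witness among the given bases is 79.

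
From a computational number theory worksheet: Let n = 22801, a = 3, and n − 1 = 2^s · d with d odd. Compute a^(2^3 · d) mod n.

3323

n − 1 = 22800 = 2^4 · 1425, so s = 4 and d = 1425.
x_0 = 3^1425 mod 22801 = 5284.
x_1 = 5284^2 mod 22801 = 12232.
x_2 = 12232^2 mod 22801 = 1662.
x_3 = 1662^2 mod 22801 = 3323.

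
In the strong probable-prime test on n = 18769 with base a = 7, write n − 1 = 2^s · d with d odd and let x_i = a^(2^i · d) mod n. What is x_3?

n − 1 = 18768 = 2^4 · 1173, so s = 4 and d = 1173.
x_0 = 7^1173 mod 18769 = 17499.
x_1 = 17499^2 mod 18769 = 17535.
x_2 = 17535^2 mod 18769 = 2467.
x_3 = 2467^2 mod 18769 = 4933.

4933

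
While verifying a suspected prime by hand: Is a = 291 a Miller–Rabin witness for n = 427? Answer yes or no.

no

n − 1 = 426 = 2^1 · 213, so s = 1 and d = 213.
x_0 = 291^213 mod 427 = 1.
x_0 = 1, so 291 is not a witness.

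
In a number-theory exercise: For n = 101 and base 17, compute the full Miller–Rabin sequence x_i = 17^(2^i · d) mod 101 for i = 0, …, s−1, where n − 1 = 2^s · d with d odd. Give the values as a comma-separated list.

n − 1 = 100 = 2^2 · 25, so s = 2 and d = 25.
x_0 = 17^25 mod 101 = 100.
x_1 = 100^2 mod 101 = 1.

100, 1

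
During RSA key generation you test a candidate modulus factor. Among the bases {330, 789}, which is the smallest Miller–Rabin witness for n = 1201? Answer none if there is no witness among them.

n − 1 = 1200 = 2^4 · 75, so s = 4 and d = 75.
Base 330: x_0 = 330^75 mod 1201 = 1097. x_0 is neither 1 nor 1200, so continue squaring. x_1 = 1097^2 mod 1201 = 7. x_2 = 7^2 mod 1201 = 49. x_3 = 49^2 mod 1201 = 1200. x_3 ≡ −1, so 330 is not a witness.
Base 789: x_0 = 789^75 mod 1201 = 1. x_0 = 1, so 789 is not a witness.
No listed base is a witness for 1201.

none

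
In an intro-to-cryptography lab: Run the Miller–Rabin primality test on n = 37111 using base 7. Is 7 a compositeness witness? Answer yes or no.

n − 1 = 37110 = 2^1 · 18555, so s = 1 and d = 18555.
x_0 = 7^18555 mod 37111 = 25038.
x_0 ∉ {1, 37110} and s = 1, so 7 is a Miller–Rabin witness and 37111 is composite.

yes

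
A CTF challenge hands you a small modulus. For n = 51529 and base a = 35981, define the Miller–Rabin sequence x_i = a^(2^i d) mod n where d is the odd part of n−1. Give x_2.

21339

n − 1 = 51528 = 2^3 · 6441, so s = 3 and d = 6441.
x_0 = 35981^6441 mod 51529 = 20429.
x_1 = 20429^2 mod 51529 = 10670.
x_2 = 10670^2 mod 51529 = 21339.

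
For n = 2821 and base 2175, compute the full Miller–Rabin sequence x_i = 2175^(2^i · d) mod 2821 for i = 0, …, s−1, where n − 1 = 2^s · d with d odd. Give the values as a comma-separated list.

2729, 1

n − 1 = 2820 = 2^2 · 705, so s = 2 and d = 705.
x_0 = 2175^705 mod 2821 = 2729.
x_1 = 2729^2 mod 2821 = 1.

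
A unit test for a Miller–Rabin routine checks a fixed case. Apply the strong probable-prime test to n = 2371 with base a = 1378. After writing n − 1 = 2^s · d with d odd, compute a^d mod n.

n − 1 = 2370 = 2^1 · 1185, so s = 1 and d = 1185.
1378^1185 mod 2371 = 2370.

2370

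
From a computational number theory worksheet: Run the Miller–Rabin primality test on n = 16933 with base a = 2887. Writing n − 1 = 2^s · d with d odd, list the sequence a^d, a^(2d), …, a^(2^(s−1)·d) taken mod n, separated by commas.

10310, 7659

n − 1 = 16932 = 2^2 · 4233, so s = 2 and d = 4233.
x_0 = 2887^4233 mod 16933 = 10310.
x_1 = 10310^2 mod 16933 = 7659.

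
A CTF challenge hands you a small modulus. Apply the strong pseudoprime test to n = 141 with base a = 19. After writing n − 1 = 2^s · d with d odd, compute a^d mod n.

13

n − 1 = 140 = 2^2 · 35, so s = 2 and d = 35.
By repeated squaring, 19^35 ≡ 13 (mod 141).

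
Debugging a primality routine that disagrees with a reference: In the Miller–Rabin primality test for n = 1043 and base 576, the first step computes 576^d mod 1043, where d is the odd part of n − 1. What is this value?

n − 1 = 1042 = 2^1 · 521, so s = 1 and d = 521.
Repeated squaring mod 1043: 576^1 ≡ 576, 576^2 ≡ 102, 576^4 ≡ 1017, 576^8 ≡ 676, 576^16 ≡ 142, 576^32 ≡ 347, 576^64 ≡ 464, 576^128 ≡ 438, 576^256 ≡ 975, 576^512 ≡ 452.
521 = 512 + 8 + 1, so 576^521 ≡ 452·676·576 ≡ 46 (mod 1043).

46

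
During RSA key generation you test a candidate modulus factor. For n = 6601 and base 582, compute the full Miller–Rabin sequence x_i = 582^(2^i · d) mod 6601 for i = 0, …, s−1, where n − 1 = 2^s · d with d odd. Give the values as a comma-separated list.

2920, 4509, 1

n − 1 = 6600 = 2^3 · 825, so s = 3 and d = 825.
x_0 = 582^825 mod 6601 = 2920.
x_1 = 2920^2 mod 6601 = 4509.
x_2 = 4509^2 mod 6601 = 1.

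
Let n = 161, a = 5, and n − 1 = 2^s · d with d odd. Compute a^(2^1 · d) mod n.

9

n − 1 = 160 = 2^5 · 5, so s = 5 and d = 5.
x_0 = 5^5 mod 161 = 66.
x_1 = 66^2 mod 161 = 9.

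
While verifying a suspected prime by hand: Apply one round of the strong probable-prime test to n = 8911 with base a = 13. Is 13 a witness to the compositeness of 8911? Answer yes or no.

no

n − 1 = 8910 = 2^1 · 4455, so s = 1 and d = 4455.
x_0 = 13^4455 mod 8911 = 8910.
x_0 = 8910 ≡ −1, so 13 is not a witness.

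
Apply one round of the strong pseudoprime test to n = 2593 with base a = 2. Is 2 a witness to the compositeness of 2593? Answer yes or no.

no

n − 1 = 2592 = 2^5 · 81, so s = 5 and d = 81.
Repeated squaring mod 2593: 2^1 ≡ 2, 2^2 ≡ 4, 2^4 ≡ 16, 2^8 ≡ 256, 2^16 ≡ 711, 2^32 ≡ 2479, 2^64 ≡ 31.
81 = 64 + 16 + 1, so 2^81 ≡ 31·711·2 ≡ 1 (mod 2593).
x_0 = 2^81 mod 2593 = 1.
x_0 = 1, so 2 is not a witness.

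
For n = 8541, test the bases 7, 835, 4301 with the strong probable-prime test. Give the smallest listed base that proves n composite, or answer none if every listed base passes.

7

n − 1 = 8540 = 2^2 · 2135, so s = 2 and d = 2135.
Base 7: x_0 = 7^2135 mod 8541 = 7321. x_0 is neither 1 nor 8540, so continue squaring. x_1 = 7321^2 mod 8541 = 2266. Reached i = s−1 = 1 without hitting −1: 7 is a Miller–Rabin witness and 8541 is composite.
Base 835: x_0 = 835^2135 mod 8541 = 5404. x_0 is neither 1 nor 8540, so continue squaring. x_1 = 5404^2 mod 8541 = 1537. Reached i = s−1 = 1 without hitting −1: 835 is a Miller–Rabin witness and 8541 is composite.
Base 4301: x_0 = 4301^2135 mod 8541 = 6155. x_0 is neither 1 nor 8540, so continue squaring. x_1 = 6155^2 mod 8541 = 4690. Reached i = s−1 = 1 without hitting −1: 4301 is a Miller–Rabin witness and 8541 is composite.
The smallest witness among the given bases is 7.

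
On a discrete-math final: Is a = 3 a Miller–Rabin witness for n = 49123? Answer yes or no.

no

n − 1 = 49122 = 2^1 · 24561, so s = 1 and d = 24561.
x_0 = 3^24561 mod 49123 = 49122.
x_0 = 49122 ≡ −1, so 3 is not a witness.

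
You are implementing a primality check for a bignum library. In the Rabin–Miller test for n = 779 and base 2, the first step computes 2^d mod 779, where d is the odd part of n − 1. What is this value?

471

n − 1 = 778 = 2^1 · 389, so s = 1 and d = 389.
2^389 mod 779 = 471.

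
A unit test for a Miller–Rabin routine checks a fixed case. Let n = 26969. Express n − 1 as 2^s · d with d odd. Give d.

3371

Halving: 26968 → 13484 → 6742 → 3371; 3371 is odd.
So 26968 = 2^3 · 3371.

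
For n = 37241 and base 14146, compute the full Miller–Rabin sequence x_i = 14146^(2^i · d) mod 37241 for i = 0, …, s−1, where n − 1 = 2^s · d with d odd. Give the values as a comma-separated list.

n − 1 = 37240 = 2^3 · 4655, so s = 3 and d = 4655.
x_0 = 14146^4655 mod 37241 = 20861.
x_1 = 20861^2 mod 37241 = 20236.
x_2 = 20236^2 mod 37241 = 30901.

20861, 20236, 30901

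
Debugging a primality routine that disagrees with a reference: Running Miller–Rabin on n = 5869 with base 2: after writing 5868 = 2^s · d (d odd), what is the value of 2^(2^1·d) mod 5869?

n − 1 = 5868 = 2^2 · 1467, so s = 2 and d = 1467.
Repeated squaring mod 5869: 2^1 ≡ 2, 2^2 ≡ 4, 2^4 ≡ 16, 2^8 ≡ 256, 2^16 ≡ 977, 2^32 ≡ 3751, 2^64 ≡ 2008, 2^128 ≡ 61, 2^256 ≡ 3721, 2^512 ≡ 870, 2^1024 ≡ 5668.
1467 = 1024 + 256 + 128 + 32 + 16 + 8 + 2 + 1, so 2^1467 ≡ 5668·3721·61·3751·977·256·4·2 ≡ 1042 (mod 5869).
x_0 = 1042.
x_1 = 1042^2 mod 5869 = 5868.

5868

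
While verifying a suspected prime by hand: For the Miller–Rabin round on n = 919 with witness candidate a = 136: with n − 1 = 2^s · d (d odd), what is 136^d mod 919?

n − 1 = 918 = 2^1 · 459, so s = 1 and d = 459.
136^459 mod 919 = 1.

1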